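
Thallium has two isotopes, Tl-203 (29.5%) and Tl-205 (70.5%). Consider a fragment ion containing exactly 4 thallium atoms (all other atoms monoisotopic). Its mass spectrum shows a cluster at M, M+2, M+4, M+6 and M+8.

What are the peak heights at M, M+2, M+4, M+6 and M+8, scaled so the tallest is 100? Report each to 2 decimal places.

Each Tl atom is independently Tl-203 (p = 0.295) or Tl-205 (q = 0.705); the cluster is the binomial expansion (p + q)^4.
P(M) = 0.295^4 = 0.007573
P(M+2) = 4 × 0.295^3 × 0.705^1 = 0.072396
P(M+4) = 6 × 0.295^2 × 0.705^2 = 0.259522
P(M+6) = 4 × 0.295^1 × 0.705^3 = 0.413475
P(M+8) = 0.705^4 = 0.247034
The M+6 peak is largest (0.413475); scaling to 100 gives 1.83 : 17.51 : 62.77 : 100.00 : 59.75.

1.83 : 17.51 : 62.77 : 100.00 : 59.75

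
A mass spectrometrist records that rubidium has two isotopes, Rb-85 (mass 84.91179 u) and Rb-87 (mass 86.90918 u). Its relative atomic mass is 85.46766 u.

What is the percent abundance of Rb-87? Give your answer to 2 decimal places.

27.83%

With x = fraction of Rb-85 (so Rb-87 is 1 − x):
84.91179·x + 86.90918·(1 − x) = 85.46766
(84.91179 − 86.90918)·x = 85.46766 − 86.90918
x = -1.44152 / -1.99739 = 0.72170 → 72.17% Rb-85, 27.83% Rb-87.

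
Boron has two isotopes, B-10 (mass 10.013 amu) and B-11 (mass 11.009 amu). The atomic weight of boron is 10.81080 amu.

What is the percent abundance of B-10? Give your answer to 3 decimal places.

Let x be the fractional abundance of B-10; then B-11 has abundance 1 − x.
10.013·x + 11.009·(1 − x) = 10.81080
(10.013 − 11.009)·x = 10.81080 − 11.009
x = -0.19820 / -0.996 = 0.19900 → 19.900% B-10, 80.100% B-11.

19.900%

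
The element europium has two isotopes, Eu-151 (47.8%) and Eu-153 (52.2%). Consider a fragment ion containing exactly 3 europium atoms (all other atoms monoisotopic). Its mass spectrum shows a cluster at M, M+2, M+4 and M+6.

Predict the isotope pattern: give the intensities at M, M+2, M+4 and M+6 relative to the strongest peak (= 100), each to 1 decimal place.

Expanding (0.478 + 0.522)^3:
P(M) = 0.478^3 = 0.109215
P(M+2) = 3 × 0.478^2 × 0.522^1 = 0.357806
P(M+4) = 3 × 0.478^1 × 0.522^2 = 0.390742
P(M+6) = 0.522^3 = 0.142237
The M+4 peak is largest (0.390742); scaling to 100 gives 28.0 : 91.6 : 100.0 : 36.4.

28.0 : 91.6 : 100.0 : 36.4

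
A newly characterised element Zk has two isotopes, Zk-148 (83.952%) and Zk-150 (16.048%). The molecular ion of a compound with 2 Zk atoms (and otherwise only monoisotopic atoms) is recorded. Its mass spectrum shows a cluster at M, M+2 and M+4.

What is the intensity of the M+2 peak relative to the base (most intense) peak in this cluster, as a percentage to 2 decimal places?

38.23%

Binomial terms of (0.83952 + 0.16048)^2: M 0.7048, M+2 0.2695, M+4 0.0258 → M is the base peak.
P(M) = C(2,0) × 0.83952^2 × 0.16048^0 = 1 × 0.70479383 × 1.0000 = 0.704794 (base)
P(M+2) = C(2,1) × 0.83952^1 × 0.16048^1 = 2 × 0.83952 × 0.16048 = 0.269452
Relative intensity = 0.269452 / 0.704794 × 100 = 38.23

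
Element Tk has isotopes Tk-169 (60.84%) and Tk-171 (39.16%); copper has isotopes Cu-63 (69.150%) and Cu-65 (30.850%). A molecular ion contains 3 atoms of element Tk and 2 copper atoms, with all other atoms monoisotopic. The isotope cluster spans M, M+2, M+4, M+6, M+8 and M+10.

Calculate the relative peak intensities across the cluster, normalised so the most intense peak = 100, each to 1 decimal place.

Element Tk pattern (n=3): 0.2251996 : 0.43485288 : 0.27989544 : 0.06005208
Copper pattern (n=2): 0.47817225 : 0.4266555 : 0.09517225
Convolve the two distributions (both contribute in 2-u steps):
  M: 0.2251996×0.47817225 = 0.107684
  M+2: 0.2251996×0.4266555 + 0.43485288×0.47817225 = 0.304017
  M+4: 0.2251996×0.09517225 + 0.43485288×0.4266555 + 0.27989544×0.47817225 = 0.340803
  M+6: 0.43485288×0.09517225 + 0.27989544×0.4266555 + 0.06005208×0.47817225 = 0.189520
  M+8: 0.27989544×0.09517225 + 0.06005208×0.4266555 = 0.052260
  M+10: 0.06005208×0.09517225 = 0.005715
Scale to base peak (0.340803) = 100: 31.6 : 89.2 : 100.0 : 55.6 : 15.3 : 1.7

31.6 : 89.2 : 100.0 : 55.6 : 15.3 : 1.7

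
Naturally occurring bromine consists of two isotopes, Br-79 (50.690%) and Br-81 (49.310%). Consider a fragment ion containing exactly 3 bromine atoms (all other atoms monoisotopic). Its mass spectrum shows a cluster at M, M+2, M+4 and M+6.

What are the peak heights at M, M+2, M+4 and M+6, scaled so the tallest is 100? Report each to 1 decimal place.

Each Br atom is independently Br-79 (p = 0.50690) or Br-81 (q = 0.49310); the cluster is the binomial expansion (p + q)^3.
P(M) = 0.50690^3 = 0.130247
P(M+2) = 3 × 0.50690^2 × 0.49310^1 = 0.380103
P(M+4) = 3 × 0.50690^1 × 0.49310^2 = 0.369755
P(M+6) = 0.49310^3 = 0.119896
The M+2 peak is largest (0.380103); scaling to 100 gives 34.3 : 100.0 : 97.3 : 31.5.

34.3 : 100.0 : 97.3 : 31.5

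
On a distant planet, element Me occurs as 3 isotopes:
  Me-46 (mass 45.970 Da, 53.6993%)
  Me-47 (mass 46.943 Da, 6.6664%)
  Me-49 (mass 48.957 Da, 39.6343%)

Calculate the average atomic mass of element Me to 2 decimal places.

47.22 Da

The abundance-weighted mean is 0.536993 × 45.970 + 0.066664 × 46.943 + 0.396343 × 48.957
= 24.6856 + 3.1294 + 19.4038 = 47.2188 Da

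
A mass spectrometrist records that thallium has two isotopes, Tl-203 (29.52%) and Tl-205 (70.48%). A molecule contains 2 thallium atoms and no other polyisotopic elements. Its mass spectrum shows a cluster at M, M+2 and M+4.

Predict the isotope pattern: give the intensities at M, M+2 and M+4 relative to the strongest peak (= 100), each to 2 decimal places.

17.54 : 83.77 : 100.00

Each Tl atom is independently Tl-203 (p = 0.2952) or Tl-205 (q = 0.7048); the cluster is the binomial expansion (p + q)^2.
P(M) = 0.2952^2 = 0.087143
P(M+2) = 2 × 0.2952^1 × 0.7048^1 = 0.416114
P(M+4) = 0.7048^2 = 0.496743
The M+4 peak is largest (0.496743); scaling to 100 gives 17.54 : 83.77 : 100.00.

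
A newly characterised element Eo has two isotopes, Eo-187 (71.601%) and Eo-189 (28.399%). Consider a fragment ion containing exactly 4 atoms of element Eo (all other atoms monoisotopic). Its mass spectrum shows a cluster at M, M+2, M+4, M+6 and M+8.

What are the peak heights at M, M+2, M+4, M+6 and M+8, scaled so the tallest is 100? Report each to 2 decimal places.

Each Eo atom is independently Eo-187 (p = 0.71601) or Eo-189 (q = 0.28399); the cluster is the binomial expansion (p + q)^4.
P(M) = 0.71601^4 = 0.262831
P(M+2) = 4 × 0.71601^3 × 0.28399^1 = 0.416985
P(M+4) = 6 × 0.71601^2 × 0.28399^2 = 0.248082
P(M+6) = 4 × 0.71601^1 × 0.28399^3 = 0.065598
P(M+8) = 0.28399^4 = 0.006504
The M+2 peak is largest (0.416985); scaling to 100 gives 63.03 : 100.00 : 59.49 : 15.73 : 1.56.

63.03 : 100.00 : 59.49 : 15.73 : 1.56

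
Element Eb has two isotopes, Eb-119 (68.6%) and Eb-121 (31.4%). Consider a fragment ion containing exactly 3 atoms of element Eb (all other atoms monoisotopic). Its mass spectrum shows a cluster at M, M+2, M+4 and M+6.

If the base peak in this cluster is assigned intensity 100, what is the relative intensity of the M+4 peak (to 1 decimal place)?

45.8

Term probabilities: M 0.3228, M+2 0.4433, M+4 0.2029, M+6 0.0310. Base peak = M+2.
P(M+2) = C(3,1) × 0.686^2 × 0.314^1 = 3 × 0.470596 × 0.3140 = 0.443301 (base)
P(M+4) = C(3,2) × 0.686^1 × 0.314^2 = 3 × 0.6860 × 0.098596 = 0.202911
Relative intensity = 0.202911 / 0.443301 × 100 = 45.8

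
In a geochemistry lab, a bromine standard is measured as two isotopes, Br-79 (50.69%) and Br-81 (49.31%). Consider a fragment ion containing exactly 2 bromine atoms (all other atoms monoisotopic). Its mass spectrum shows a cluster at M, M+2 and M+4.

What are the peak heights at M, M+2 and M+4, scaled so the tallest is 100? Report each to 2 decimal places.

51.40 : 100.00 : 48.64

Expanding (0.5069 + 0.4931)^2:
P(M) = 0.5069^2 = 0.256948
P(M+2) = 2 × 0.5069^1 × 0.4931^1 = 0.499905
P(M+4) = 0.4931^2 = 0.243148
The M+2 peak is largest (0.499905); scaling to 100 gives 51.40 : 100.00 : 48.64.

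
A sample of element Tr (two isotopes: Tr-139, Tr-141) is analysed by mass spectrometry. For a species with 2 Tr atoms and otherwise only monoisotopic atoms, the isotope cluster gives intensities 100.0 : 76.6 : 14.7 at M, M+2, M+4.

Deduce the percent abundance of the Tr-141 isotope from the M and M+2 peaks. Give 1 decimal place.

Write p for the Tr-139 fraction. I(M+2)/I(M) = [C(2,1)·p^1·(1−p)] / p^2 = 2·(1−p)/p = 76.6/100.0 = 0.7660
(1−p)/p = 0.7660/2 = 0.3830  ⇒  p = 1/(1 + 0.3830) = 0.7231
Tr-139: 72.3%, Tr-141: 27.7%.

27.7%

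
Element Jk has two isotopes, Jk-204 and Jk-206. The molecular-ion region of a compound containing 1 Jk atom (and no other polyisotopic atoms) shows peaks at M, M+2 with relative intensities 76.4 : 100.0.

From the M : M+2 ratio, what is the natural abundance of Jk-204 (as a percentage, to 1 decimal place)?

If p is the fraction of Jk that is Jk-204, then I(M+2)/I(M) = [C(1,1)·p^0·(1−p)] / p^1 = 1·(1−p)/p = 100.0/76.4 = 1.3089
(1−p)/p = 1.3089/1 = 1.3089  ⇒  p = 1/(1 + 1.3089) = 0.4331
Jk-204: 43.3%, Jk-206: 56.7%.

43.3%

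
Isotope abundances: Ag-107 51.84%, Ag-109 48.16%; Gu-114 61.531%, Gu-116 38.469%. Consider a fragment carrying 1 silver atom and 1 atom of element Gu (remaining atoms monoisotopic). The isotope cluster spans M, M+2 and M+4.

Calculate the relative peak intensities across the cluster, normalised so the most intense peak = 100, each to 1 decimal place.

64.3 : 100.0 : 37.4

Silver pattern (n=1): 0.5184 : 0.4816
Element Gu pattern (n=1): 0.61531 : 0.38469
Convolve the two distributions (both contribute in 2-u steps):
  M: 0.5184×0.61531 = 0.318977
  M+2: 0.5184×0.38469 + 0.4816×0.61531 = 0.495757
  M+4: 0.4816×0.38469 = 0.185267
Scale to base peak (0.495757) = 100: 64.3 : 100.0 : 37.4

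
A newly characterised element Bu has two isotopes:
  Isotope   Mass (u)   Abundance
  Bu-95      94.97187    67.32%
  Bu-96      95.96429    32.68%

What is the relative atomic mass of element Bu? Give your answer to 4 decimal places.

95.2962 u

Ar = Σ fᵢ·mᵢ = 0.6732 × 94.97187 + 0.3268 × 95.96429
= 63.935063 + 31.361130 = 95.296193 u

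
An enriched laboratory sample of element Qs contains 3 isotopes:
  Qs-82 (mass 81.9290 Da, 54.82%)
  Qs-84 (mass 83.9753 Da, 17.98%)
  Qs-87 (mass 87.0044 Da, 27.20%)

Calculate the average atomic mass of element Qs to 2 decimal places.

Average mass = Σ (abundance × isotope mass) = 0.5482 × 81.9290 + 0.1798 × 83.9753 + 0.2720 × 87.0044
= 44.91348 + 15.09876 + 23.66520 = 83.67744 Da

83.68 Da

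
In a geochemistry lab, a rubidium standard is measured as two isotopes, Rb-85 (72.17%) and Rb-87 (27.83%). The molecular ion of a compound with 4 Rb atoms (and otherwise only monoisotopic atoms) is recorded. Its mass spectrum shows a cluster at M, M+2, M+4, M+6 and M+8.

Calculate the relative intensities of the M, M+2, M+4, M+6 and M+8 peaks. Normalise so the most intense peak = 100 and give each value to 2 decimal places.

64.83 : 100.00 : 57.84 : 14.87 : 1.43

Each Rb atom is independently Rb-85 (p = 0.7217) or Rb-87 (q = 0.2783); the cluster is the binomial expansion (p + q)^4.
P(M) = 0.7217^4 = 0.271286
P(M+2) = 4 × 0.7217^3 × 0.2783^1 = 0.418450
P(M+4) = 6 × 0.7217^2 × 0.2783^2 = 0.242042
P(M+6) = 4 × 0.7217^1 × 0.2783^3 = 0.062224
P(M+8) = 0.2783^4 = 0.005999
The M+2 peak is largest (0.418450); scaling to 100 gives 64.83 : 100.00 : 57.84 : 14.87 : 1.43.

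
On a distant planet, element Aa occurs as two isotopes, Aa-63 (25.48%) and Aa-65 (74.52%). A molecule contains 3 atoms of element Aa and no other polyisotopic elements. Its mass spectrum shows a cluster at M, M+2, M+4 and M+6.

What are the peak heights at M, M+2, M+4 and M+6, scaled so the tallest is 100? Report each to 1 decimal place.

Expanding (0.2548 + 0.7452)^3:
P(M) = 0.2548^3 = 0.016542
P(M+2) = 3 × 0.2548^2 × 0.7452^1 = 0.145142
P(M+4) = 3 × 0.2548^1 × 0.7452^2 = 0.424489
P(M+6) = 0.7452^3 = 0.413827
The M+4 peak is largest (0.424489); scaling to 100 gives 3.9 : 34.2 : 100.0 : 97.5.

3.9 : 34.2 : 100.0 : 97.5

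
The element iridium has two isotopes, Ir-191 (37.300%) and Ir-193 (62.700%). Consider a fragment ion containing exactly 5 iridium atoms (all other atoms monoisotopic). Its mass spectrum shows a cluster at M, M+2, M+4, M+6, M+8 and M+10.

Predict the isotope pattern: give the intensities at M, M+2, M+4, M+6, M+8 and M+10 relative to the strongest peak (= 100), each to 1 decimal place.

2.1 : 17.7 : 59.5 : 100.0 : 84.0 : 28.3

Each Ir atom is independently Ir-191 (p = 0.37300) or Ir-193 (q = 0.62700); the cluster is the binomial expansion (p + q)^5.
P(M) = 0.37300^5 = 0.007220
P(M+2) = 5 × 0.37300^4 × 0.62700^1 = 0.060684
P(M+4) = 10 × 0.37300^3 × 0.62700^2 = 0.204015
P(M+6) = 10 × 0.37300^2 × 0.62700^3 = 0.342942
P(M+8) = 5 × 0.37300^1 × 0.62700^4 = 0.288237
P(M+10) = 0.62700^5 = 0.096903
The M+6 peak is largest (0.342942); scaling to 100 gives 2.1 : 17.7 : 59.5 : 100.0 : 84.0 : 28.3.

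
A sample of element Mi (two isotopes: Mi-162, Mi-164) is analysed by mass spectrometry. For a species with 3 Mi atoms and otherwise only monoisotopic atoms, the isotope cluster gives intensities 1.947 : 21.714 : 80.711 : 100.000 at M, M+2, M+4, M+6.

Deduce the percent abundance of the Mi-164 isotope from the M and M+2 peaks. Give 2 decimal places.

78.80%

Let p = fractional abundance of Mi-162. I(M+2)/I(M) = [C(3,1)·p^2·(1−p)] / p^3 = 3·(1−p)/p = 21.714/1.947 = 11.1525
(1−p)/p = 11.1525/3 = 3.7175  ⇒  p = 1/(1 + 3.7175) = 0.2120
Mi-162: 21.20%, Mi-164: 78.80%.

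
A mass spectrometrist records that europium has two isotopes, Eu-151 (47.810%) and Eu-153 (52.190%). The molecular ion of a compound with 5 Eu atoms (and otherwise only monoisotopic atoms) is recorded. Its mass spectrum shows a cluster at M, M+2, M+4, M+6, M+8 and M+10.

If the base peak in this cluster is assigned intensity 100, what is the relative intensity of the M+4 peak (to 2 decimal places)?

91.61

Binomial terms of (0.47810 + 0.52190)^5: M 0.0250, M+2 0.1363, M+4 0.2977, M+6 0.3249, M+8 0.1774, M+10 0.0387 → M+6 is the base peak.
P(M+6) = C(5,3) × 0.47810^2 × 0.52190^3 = 10 × 0.22857961 × 0.14215492 = 0.324937 (base)
P(M+4) = C(5,2) × 0.47810^3 × 0.52190^2 = 10 × 0.10928391 × 0.27237961 = 0.297667
Relative intensity = 0.297667 / 0.324937 × 100 = 91.61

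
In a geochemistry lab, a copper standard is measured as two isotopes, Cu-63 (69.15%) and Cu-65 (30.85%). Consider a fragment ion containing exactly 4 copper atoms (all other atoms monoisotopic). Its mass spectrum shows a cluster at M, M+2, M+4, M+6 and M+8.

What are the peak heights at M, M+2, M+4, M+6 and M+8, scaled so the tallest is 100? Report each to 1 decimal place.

56.0 : 100.0 : 66.9 : 19.9 : 2.2

Expanding (0.6915 + 0.3085)^4:
P(M) = 0.6915^4 = 0.228649
P(M+2) = 4 × 0.6915^3 × 0.3085^1 = 0.408030
P(M+4) = 6 × 0.6915^2 × 0.3085^2 = 0.273052
P(M+6) = 4 × 0.6915^1 × 0.3085^3 = 0.081212
P(M+8) = 0.3085^4 = 0.009058
The M+2 peak is largest (0.408030); scaling to 100 gives 56.0 : 100.0 : 66.9 : 19.9 : 2.2.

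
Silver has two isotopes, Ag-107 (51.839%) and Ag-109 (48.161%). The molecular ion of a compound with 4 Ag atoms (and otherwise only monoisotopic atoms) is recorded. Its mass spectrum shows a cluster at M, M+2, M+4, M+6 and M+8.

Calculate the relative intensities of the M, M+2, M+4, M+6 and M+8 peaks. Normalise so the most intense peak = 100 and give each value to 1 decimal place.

The 4 Ag atoms are independent, so intensities follow the terms of (0.51839 + 0.48161)^4.
P(M) = 0.51839^4 = 0.072215
P(M+2) = 4 × 0.51839^3 × 0.48161^1 = 0.268365
P(M+4) = 6 × 0.51839^2 × 0.48161^2 = 0.373986
P(M+6) = 4 × 0.51839^1 × 0.48161^3 = 0.231634
P(M+8) = 0.48161^4 = 0.053800
The M+4 peak is largest (0.373986); scaling to 100 gives 19.3 : 71.8 : 100.0 : 61.9 : 14.4.

19.3 : 71.8 : 100.0 : 61.9 : 14.4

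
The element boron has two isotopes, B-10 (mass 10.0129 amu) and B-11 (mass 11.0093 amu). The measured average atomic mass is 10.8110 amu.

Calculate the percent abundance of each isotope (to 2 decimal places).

B-10: 19.90%, B-11: 80.10%

Let x be the fractional abundance of B-10; then B-11 has abundance 1 − x.
10.0129·x + 11.0093·(1 − x) = 10.8110
(10.0129 − 11.0093)·x = 10.8110 − 11.0093
x = -0.1983 / -0.9964 = 0.19902 → 19.90% B-10, 80.10% B-11.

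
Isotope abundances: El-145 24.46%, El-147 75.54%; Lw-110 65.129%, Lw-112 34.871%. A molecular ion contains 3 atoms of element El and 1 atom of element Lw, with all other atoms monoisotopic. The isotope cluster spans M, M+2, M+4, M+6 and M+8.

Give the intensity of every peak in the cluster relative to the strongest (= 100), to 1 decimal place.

2.2 : 21.9 : 75.0 : 100.0 : 35.2

Element El pattern (n=3): 0.01463421 : 0.13558484 : 0.41872768 : 0.43105327
Element Lw pattern (n=1): 0.65129 : 0.34871
Convolve the two distributions (both contribute in 2-u steps):
  M: 0.01463421×0.65129 = 0.009531
  M+2: 0.01463421×0.34871 + 0.13558484×0.65129 = 0.093408
  M+4: 0.13558484×0.34871 + 0.41872768×0.65129 = 0.319993
  M+6: 0.41872768×0.34871 + 0.43105327×0.65129 = 0.426755
  M+8: 0.43105327×0.34871 = 0.150313
Scale to base peak (0.426755) = 100: 2.2 : 21.9 : 75.0 : 100.0 : 35.2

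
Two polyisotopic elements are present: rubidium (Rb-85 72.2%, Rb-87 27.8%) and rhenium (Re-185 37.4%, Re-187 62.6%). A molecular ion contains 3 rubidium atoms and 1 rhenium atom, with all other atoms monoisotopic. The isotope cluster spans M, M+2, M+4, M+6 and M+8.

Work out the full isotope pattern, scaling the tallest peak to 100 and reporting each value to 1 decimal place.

Rubidium pattern (n=3): 0.37636705 : 0.43475086 : 0.16739714 : 0.02148495
Rhenium pattern (n=1): 0.3740 : 0.6260
Convolve the two distributions (both contribute in 2-u steps):
  M: 0.37636705×0.3740 = 0.140761
  M+2: 0.37636705×0.6260 + 0.43475086×0.3740 = 0.398203
  M+4: 0.43475086×0.6260 + 0.16739714×0.3740 = 0.334761
  M+6: 0.16739714×0.6260 + 0.02148495×0.3740 = 0.112826
  M+8: 0.02148495×0.6260 = 0.013450
Scale to base peak (0.398203) = 100: 35.3 : 100.0 : 84.1 : 28.3 : 3.4

35.3 : 100.0 : 84.1 : 28.3 : 3.4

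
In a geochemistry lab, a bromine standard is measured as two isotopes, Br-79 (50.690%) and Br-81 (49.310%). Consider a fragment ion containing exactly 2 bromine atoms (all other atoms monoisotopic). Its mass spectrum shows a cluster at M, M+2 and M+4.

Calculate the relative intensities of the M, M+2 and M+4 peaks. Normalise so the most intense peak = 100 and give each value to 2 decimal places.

Each Br atom is independently Br-79 (p = 0.50690) or Br-81 (q = 0.49310); the cluster is the binomial expansion (p + q)^2.
P(M) = 0.50690^2 = 0.256948
P(M+2) = 2 × 0.50690^1 × 0.49310^1 = 0.499905
P(M+4) = 0.49310^2 = 0.243148
The M+2 peak is largest (0.499905); scaling to 100 gives 51.40 : 100.00 : 48.64.

51.40 : 100.00 : 48.64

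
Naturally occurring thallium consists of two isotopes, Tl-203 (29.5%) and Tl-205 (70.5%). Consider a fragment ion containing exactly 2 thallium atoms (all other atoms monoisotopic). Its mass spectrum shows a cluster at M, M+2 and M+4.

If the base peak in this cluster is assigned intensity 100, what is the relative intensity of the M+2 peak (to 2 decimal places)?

Term probabilities: M 0.0870, M+2 0.4160, M+4 0.4970. Base peak = M+4.
P(M+4) = C(2,2) × 0.295^0 × 0.705^2 = 1 × 1.0000 × 0.497025 = 0.497025 (base)
P(M+2) = C(2,1) × 0.295^1 × 0.705^1 = 2 × 0.2950 × 0.7050 = 0.415950
Relative intensity = 0.415950 / 0.497025 × 100 = 83.69

83.69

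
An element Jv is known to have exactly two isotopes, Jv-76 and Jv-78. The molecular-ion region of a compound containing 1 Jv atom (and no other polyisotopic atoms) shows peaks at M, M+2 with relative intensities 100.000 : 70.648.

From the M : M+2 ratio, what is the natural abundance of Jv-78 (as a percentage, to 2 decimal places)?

41.40%

Let p = fractional abundance of Jv-76. I(M+2)/I(M) = [C(1,1)·p^0·(1−p)] / p^1 = 1·(1−p)/p = 70.648/100.000 = 0.7065
(1−p)/p = 0.7065/1 = 0.7065  ⇒  p = 1/(1 + 0.7065) = 0.5860
Jv-76: 58.60%, Jv-78: 41.40%.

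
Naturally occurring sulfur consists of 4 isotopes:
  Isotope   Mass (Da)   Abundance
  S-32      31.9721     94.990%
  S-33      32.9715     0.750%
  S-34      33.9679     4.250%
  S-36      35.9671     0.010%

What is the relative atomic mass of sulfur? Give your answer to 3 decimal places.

32.065 Da

Ar = Σ fᵢ·mᵢ = 0.94990 × 31.9721 + 0.00750 × 32.9715 + 0.04250 × 33.9679 + 0.00010 × 35.9671
= 30.37030 + 0.24729 + 1.44364 + 0.00360 = 32.06483 Da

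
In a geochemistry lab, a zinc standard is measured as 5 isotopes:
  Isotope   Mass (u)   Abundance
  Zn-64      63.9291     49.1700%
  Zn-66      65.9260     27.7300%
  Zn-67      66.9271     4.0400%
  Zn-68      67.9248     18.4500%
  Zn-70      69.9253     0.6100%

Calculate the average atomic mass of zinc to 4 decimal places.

65.3777 u

Weight each isotope mass by its fractional abundance: 0.491700 × 63.9291 + 0.277300 × 65.9260 + 0.040400 × 66.9271 + 0.184500 × 67.9248 + 0.006100 × 69.9253
= 31.43394 + 18.28128 + 2.70385 + 12.53213 + 0.42654 = 65.37774 u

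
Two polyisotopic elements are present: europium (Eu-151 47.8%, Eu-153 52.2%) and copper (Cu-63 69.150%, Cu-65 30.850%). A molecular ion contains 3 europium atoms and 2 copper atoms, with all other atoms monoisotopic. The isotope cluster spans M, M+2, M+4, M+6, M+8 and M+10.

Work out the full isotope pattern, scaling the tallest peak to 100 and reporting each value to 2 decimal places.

Europium pattern (n=3): 0.10921535 : 0.35780594 : 0.39074206 : 0.14223665
Copper pattern (n=2): 0.47817225 : 0.4266555 : 0.09517225
Convolve the two distributions (both contribute in 2-u steps):
  M: 0.10921535×0.47817225 = 0.052224
  M+2: 0.10921535×0.4266555 + 0.35780594×0.47817225 = 0.217690
  M+4: 0.10921535×0.09517225 + 0.35780594×0.4266555 + 0.39074206×0.47817225 = 0.349896
  M+6: 0.35780594×0.09517225 + 0.39074206×0.4266555 + 0.14223665×0.47817225 = 0.268779
  M+8: 0.39074206×0.09517225 + 0.14223665×0.4266555 = 0.097874
  M+10: 0.14223665×0.09517225 = 0.013537
Scale to base peak (0.349896) = 100: 14.93 : 62.22 : 100.00 : 76.82 : 27.97 : 3.87

14.93 : 62.22 : 100.00 : 76.82 : 27.97 : 3.87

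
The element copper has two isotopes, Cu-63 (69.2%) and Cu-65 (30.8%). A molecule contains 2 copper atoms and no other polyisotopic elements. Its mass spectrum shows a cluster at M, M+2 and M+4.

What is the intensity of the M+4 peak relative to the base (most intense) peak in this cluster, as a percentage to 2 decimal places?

(0.692 + 0.308)^2 gives M 0.4789, M+2 0.4263, M+4 0.0949; the largest is M.
P(M) = C(2,0) × 0.692^2 × 0.308^0 = 1 × 0.478864 × 1.0000 = 0.478864 (base)
P(M+4) = C(2,2) × 0.692^0 × 0.308^2 = 1 × 1.0000 × 0.094864 = 0.094864
Relative intensity = 0.094864 / 0.478864 × 100 = 19.81

19.81%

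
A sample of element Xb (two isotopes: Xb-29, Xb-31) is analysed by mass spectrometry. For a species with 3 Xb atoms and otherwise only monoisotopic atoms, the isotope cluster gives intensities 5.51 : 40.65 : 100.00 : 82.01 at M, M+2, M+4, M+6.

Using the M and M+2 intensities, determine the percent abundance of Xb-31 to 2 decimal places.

Let p = fractional abundance of Xb-29. I(M+2)/I(M) = [C(3,1)·p^2·(1−p)] / p^3 = 3·(1−p)/p = 40.65/5.51 = 7.3775
(1−p)/p = 7.3775/3 = 2.4592  ⇒  p = 1/(1 + 2.4592) = 0.2891
Xb-29: 28.91%, Xb-31: 71.09%.

71.09%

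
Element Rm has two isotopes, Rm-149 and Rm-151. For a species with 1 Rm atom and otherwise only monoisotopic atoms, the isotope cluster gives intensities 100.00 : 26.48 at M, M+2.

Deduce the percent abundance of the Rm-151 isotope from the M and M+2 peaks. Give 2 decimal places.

20.94%

Write p for the Rm-149 fraction. I(M+2)/I(M) = [C(1,1)·p^0·(1−p)] / p^1 = 1·(1−p)/p = 26.48/100.00 = 0.2648
(1−p)/p = 0.2648/1 = 0.2648  ⇒  p = 1/(1 + 0.2648) = 0.7906
Rm-149: 79.06%, Rm-151: 20.94%.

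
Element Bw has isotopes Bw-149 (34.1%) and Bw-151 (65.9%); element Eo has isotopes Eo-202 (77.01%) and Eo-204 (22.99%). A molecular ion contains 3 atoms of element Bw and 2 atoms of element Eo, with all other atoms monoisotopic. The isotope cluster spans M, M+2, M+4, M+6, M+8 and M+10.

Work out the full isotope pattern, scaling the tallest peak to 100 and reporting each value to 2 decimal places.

6.78 : 43.34 : 100.00 : 97.76 : 35.97 : 4.36

Element Bw pattern (n=3): 0.03965182 : 0.22988754 : 0.44426946 : 0.28619118
Element Eo pattern (n=2): 0.59305401 : 0.35409198 : 0.05285401
Convolve the two distributions (both contribute in 2-u steps):
  M: 0.03965182×0.59305401 = 0.023516
  M+2: 0.03965182×0.35409198 + 0.22988754×0.59305401 = 0.150376
  M+4: 0.03965182×0.05285401 + 0.22988754×0.35409198 + 0.44426946×0.59305401 = 0.346973
  M+6: 0.22988754×0.05285401 + 0.44426946×0.35409198 + 0.28619118×0.59305401 = 0.339190
  M+8: 0.44426946×0.05285401 + 0.28619118×0.35409198 = 0.124819
  M+10: 0.28619118×0.05285401 = 0.015126
Scale to base peak (0.346973) = 100: 6.78 : 43.34 : 100.00 : 97.76 : 35.97 : 4.36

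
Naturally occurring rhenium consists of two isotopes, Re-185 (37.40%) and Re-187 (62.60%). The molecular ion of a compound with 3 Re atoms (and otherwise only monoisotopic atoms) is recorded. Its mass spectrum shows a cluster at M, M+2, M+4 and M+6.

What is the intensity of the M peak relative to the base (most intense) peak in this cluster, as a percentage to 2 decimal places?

11.90%

(0.3740 + 0.6260)^3 gives M 0.0523, M+2 0.2627, M+4 0.4397, M+6 0.2453; the largest is M+4.
P(M+4) = C(3,2) × 0.3740^1 × 0.6260^2 = 3 × 0.3740 × 0.391876 = 0.439685 (base)
P(M) = C(3,0) × 0.3740^3 × 0.6260^0 = 1 × 0.05231362 × 1.0000 = 0.052314
Relative intensity = 0.052314 / 0.439685 × 100 = 11.90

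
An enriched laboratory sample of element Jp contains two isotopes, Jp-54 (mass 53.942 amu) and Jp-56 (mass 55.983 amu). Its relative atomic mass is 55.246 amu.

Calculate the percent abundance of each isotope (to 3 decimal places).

Jp-54: 36.110%, Jp-56: 63.890%

Let x be the fractional abundance of Jp-54; then Jp-56 has abundance 1 − x.
53.942·x + 55.983·(1 − x) = 55.246
(53.942 − 55.983)·x = 55.246 − 55.983
x = -0.737 / -2.041 = 0.36110 → 36.110% Jp-54, 63.890% Jp-56.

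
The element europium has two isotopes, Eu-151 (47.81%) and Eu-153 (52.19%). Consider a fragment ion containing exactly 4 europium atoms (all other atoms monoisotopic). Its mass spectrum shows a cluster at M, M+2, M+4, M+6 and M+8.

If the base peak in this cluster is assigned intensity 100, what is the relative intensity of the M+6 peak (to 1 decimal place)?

72.8

Term probabilities: M 0.0522, M+2 0.2281, M+4 0.3736, M+6 0.2719, M+8 0.0742. Base peak = M+4.
P(M+4) = C(4,2) × 0.4781^2 × 0.5219^2 = 6 × 0.22857961 × 0.27237961 = 0.373563 (base)
P(M+6) = C(4,3) × 0.4781^1 × 0.5219^3 = 4 × 0.4781 × 0.14215492 = 0.271857
Relative intensity = 0.271857 / 0.373563 × 100 = 72.8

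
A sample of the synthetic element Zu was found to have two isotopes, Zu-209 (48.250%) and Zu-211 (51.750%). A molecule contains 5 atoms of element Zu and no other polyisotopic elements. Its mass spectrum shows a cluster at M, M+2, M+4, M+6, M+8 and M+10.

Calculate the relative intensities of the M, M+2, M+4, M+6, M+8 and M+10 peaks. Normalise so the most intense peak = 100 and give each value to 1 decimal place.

8.1 : 43.5 : 93.2 : 100.0 : 53.6 : 11.5

Expanding (0.48250 + 0.51750)^5:
P(M) = 0.48250^5 = 0.026151
P(M+2) = 5 × 0.48250^4 × 0.51750^1 = 0.140239
P(M+4) = 10 × 0.48250^3 × 0.51750^2 = 0.300824
P(M+6) = 10 × 0.48250^2 × 0.51750^3 = 0.322646
P(M+8) = 5 × 0.48250^1 × 0.51750^4 = 0.173025
P(M+10) = 0.51750^5 = 0.037115
The M+6 peak is largest (0.322646); scaling to 100 gives 8.1 : 43.5 : 93.2 : 100.0 : 53.6 : 11.5.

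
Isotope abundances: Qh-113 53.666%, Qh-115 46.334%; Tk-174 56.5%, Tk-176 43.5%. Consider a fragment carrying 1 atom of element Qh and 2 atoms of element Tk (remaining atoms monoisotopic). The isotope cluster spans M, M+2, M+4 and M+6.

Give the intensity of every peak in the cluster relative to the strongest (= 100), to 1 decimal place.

Element Qh pattern (n=1): 0.53666 : 0.46334
Element Tk pattern (n=2): 0.319225 : 0.49155 : 0.189225
Convolve the two distributions (both contribute in 2-u steps):
  M: 0.53666×0.319225 = 0.171315
  M+2: 0.53666×0.49155 + 0.46334×0.319225 = 0.411705
  M+4: 0.53666×0.189225 + 0.46334×0.49155 = 0.329304
  M+6: 0.46334×0.189225 = 0.087676
Scale to base peak (0.411705) = 100: 41.6 : 100.0 : 80.0 : 21.3

41.6 : 100.0 : 80.0 : 21.3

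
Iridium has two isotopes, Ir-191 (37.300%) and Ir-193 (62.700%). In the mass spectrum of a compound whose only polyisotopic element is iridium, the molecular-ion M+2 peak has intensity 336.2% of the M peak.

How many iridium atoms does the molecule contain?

2

The M+2/M ratio from n Ir atoms is n · q/p = n · 0.62700/0.37300.
n = 3.362 × 0.37300/0.62700 = 2.00 ≈ 2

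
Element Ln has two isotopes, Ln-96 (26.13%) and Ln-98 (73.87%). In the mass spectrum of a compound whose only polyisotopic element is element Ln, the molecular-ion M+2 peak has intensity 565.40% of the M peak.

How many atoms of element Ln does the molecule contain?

2

With n Ln atoms, P(M+2)/P(M) = C(n,1)·p^(n−1)q / p^n = n·q/p = n · 0.7387/0.2613.
n = 5.6540 × 0.2613/0.7387 = 2.00 ≈ 2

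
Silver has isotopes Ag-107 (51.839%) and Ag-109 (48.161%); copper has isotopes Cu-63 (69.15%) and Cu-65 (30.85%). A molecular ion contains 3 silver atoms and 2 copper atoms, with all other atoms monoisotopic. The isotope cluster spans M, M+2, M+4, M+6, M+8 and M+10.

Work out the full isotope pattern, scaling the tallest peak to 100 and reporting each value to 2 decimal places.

Silver pattern (n=3): 0.13930601 : 0.38826655 : 0.36071887 : 0.11170857
Copper pattern (n=2): 0.47817225 : 0.4266555 : 0.09517225
Convolve the two distributions (both contribute in 2-u steps):
  M: 0.13930601×0.47817225 = 0.066612
  M+2: 0.13930601×0.4266555 + 0.38826655×0.47817225 = 0.245094
  M+4: 0.13930601×0.09517225 + 0.38826655×0.4266555 + 0.36071887×0.47817225 = 0.351400
  M+6: 0.38826655×0.09517225 + 0.36071887×0.4266555 + 0.11170857×0.47817225 = 0.244271
  M+8: 0.36071887×0.09517225 + 0.11170857×0.4266555 = 0.081992
  M+10: 0.11170857×0.09517225 = 0.010632
Scale to base peak (0.351400) = 100: 18.96 : 69.75 : 100.00 : 69.51 : 23.33 : 3.03

18.96 : 69.75 : 100.00 : 69.51 : 23.33 : 3.03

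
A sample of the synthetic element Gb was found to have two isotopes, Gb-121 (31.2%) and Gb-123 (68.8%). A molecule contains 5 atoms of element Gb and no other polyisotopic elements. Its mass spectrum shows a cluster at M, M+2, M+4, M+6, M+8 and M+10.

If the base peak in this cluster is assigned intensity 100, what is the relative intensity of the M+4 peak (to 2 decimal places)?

Term probabilities: M 0.0030, M+2 0.0326, M+4 0.1438, M+6 0.3170, M+8 0.3495, M+10 0.1541. Base peak = M+8.
P(M+8) = C(5,4) × 0.312^1 × 0.688^4 = 5 × 0.3120 × 0.22405454 = 0.349525 (base)
P(M+4) = C(5,2) × 0.312^3 × 0.688^2 = 10 × 0.03037133 × 0.473344 = 0.143761
Relative intensity = 0.143761 / 0.349525 × 100 = 41.13

41.13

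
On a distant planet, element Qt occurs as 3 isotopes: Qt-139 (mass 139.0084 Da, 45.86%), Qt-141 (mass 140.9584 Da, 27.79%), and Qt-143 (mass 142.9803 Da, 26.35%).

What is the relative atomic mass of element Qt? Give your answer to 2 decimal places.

Ar = Σ fᵢ·mᵢ = 0.4586 × 139.0084 + 0.2779 × 140.9584 + 0.2635 × 142.9803
= 63.74925 + 39.17234 + 37.67531 = 140.59690 Da

140.60 Da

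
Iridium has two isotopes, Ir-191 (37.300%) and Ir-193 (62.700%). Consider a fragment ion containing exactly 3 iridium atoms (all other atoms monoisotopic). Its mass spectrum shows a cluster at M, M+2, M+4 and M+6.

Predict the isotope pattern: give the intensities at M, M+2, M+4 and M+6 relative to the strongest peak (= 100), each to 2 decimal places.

Each Ir atom is independently Ir-191 (p = 0.37300) or Ir-193 (q = 0.62700); the cluster is the binomial expansion (p + q)^3.
P(M) = 0.37300^3 = 0.051895
P(M+2) = 3 × 0.37300^2 × 0.62700^1 = 0.261702
P(M+4) = 3 × 0.37300^1 × 0.62700^2 = 0.439911
P(M+6) = 0.62700^3 = 0.246492
The M+4 peak is largest (0.439911); scaling to 100 gives 11.80 : 59.49 : 100.00 : 56.03.

11.80 : 59.49 : 100.00 : 56.03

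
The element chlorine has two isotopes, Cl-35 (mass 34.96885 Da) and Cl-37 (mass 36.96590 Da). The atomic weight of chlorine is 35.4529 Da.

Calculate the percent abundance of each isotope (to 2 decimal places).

With x = fraction of Cl-35 (so Cl-37 is 1 − x):
34.96885·x + 36.96590·(1 − x) = 35.4529
(34.96885 − 36.96590)·x = 35.4529 − 36.96590
x = -1.51300 / -1.99705 = 0.75762 → 75.76% Cl-35, 24.24% Cl-37.

Cl-35: 75.76%, Cl-37: 24.24%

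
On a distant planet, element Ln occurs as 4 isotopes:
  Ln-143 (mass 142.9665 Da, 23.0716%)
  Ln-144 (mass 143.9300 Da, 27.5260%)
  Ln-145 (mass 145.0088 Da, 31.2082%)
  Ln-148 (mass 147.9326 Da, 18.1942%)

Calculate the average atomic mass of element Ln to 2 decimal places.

Weight each isotope mass by its fractional abundance: 0.230716 × 142.9665 + 0.275260 × 143.9300 + 0.312082 × 145.0088 + 0.181942 × 147.9326
= 32.98466 + 39.61817 + 45.25464 + 26.91515 = 144.77262 Da

144.77 Da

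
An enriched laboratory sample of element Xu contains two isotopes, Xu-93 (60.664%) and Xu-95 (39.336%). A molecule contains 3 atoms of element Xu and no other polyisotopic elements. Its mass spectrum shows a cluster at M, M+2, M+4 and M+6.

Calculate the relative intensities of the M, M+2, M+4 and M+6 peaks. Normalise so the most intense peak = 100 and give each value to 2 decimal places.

Expanding (0.60664 + 0.39336)^3:
P(M) = 0.60664^3 = 0.223251
P(M+2) = 3 × 0.60664^2 × 0.39336^1 = 0.434284
P(M+4) = 3 × 0.60664^1 × 0.39336^2 = 0.281600
P(M+6) = 0.39336^3 = 0.060865
The M+2 peak is largest (0.434284); scaling to 100 gives 51.41 : 100.00 : 64.84 : 14.02.

51.41 : 100.00 : 64.84 : 14.02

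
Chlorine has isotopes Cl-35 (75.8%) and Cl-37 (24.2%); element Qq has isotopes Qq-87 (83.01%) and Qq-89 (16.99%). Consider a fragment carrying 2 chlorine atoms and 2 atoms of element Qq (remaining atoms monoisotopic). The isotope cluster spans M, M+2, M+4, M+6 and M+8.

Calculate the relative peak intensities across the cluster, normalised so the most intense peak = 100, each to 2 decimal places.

Chlorine pattern (n=2): 0.574564 : 0.366872 : 0.058564
Element Qq pattern (n=2): 0.68906601 : 0.28206798 : 0.02886601
Convolve the two distributions (both contribute in 2-u steps):
  M: 0.574564×0.68906601 = 0.395913
  M+2: 0.574564×0.28206798 + 0.366872×0.68906601 = 0.414865
  M+4: 0.574564×0.02886601 + 0.366872×0.28206798 + 0.058564×0.68906601 = 0.160423
  M+6: 0.366872×0.02886601 + 0.058564×0.28206798 = 0.027109
  M+8: 0.058564×0.02886601 = 0.001691
Scale to base peak (0.414865) = 100: 95.43 : 100.00 : 38.67 : 6.53 : 0.41

95.43 : 100.00 : 38.67 : 6.53 : 0.41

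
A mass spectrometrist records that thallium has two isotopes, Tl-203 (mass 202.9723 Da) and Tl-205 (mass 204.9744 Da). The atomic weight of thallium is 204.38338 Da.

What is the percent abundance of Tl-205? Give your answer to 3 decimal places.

Writing the weighted mean with unknown fraction x of Tl-203:
202.9723·x + 204.9744·(1 − x) = 204.38338
(202.9723 − 204.9744)·x = 204.38338 − 204.9744
x = -0.59102 / -2.0021 = 0.29520 → 29.520% Tl-203, 70.480% Tl-205.

70.480%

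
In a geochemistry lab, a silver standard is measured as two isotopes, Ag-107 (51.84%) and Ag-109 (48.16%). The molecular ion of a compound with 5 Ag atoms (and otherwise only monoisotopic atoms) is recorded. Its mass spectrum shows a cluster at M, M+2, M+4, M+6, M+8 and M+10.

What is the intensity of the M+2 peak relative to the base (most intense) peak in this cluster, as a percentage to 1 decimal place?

Term probabilities: M 0.0374, M+2 0.1739, M+4 0.3231, M+6 0.3002, M+8 0.1394, M+10 0.0259. Base peak = M+4.
P(M+4) = C(5,2) × 0.5184^3 × 0.4816^2 = 10 × 0.13931407 × 0.23193856 = 0.323123 (base)
P(M+2) = C(5,1) × 0.5184^4 × 0.4816^1 = 5 × 0.07222041 × 0.4816 = 0.173907
Relative intensity = 0.173907 / 0.323123 × 100 = 53.8

53.8%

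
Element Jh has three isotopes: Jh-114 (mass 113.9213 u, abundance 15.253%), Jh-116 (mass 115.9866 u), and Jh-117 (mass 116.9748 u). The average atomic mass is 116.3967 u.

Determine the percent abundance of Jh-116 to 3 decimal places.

The remaining 84.747% is split between Jh-116 (fraction x) and Jh-117 (fraction 0.84747 − x).
Substituting: 115.9866x + 116.9748(0.84747 − x) = 99.020284111
(115.9866 − 116.9748)x = -0.112349645  ⇒  x = 0.11369, y = 0.73378
Jh-116: 11.369%, Jh-117: 73.378%.

11.369%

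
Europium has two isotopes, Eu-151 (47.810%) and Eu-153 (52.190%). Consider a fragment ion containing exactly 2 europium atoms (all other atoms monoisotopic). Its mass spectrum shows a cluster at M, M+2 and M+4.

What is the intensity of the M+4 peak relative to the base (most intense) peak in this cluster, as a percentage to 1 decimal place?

Binomial terms of (0.47810 + 0.52190)^2: M 0.2286, M+2 0.4990, M+4 0.2724 → M+2 is the base peak.
P(M+2) = C(2,1) × 0.47810^1 × 0.52190^1 = 2 × 0.4781 × 0.5219 = 0.499041 (base)
P(M+4) = C(2,2) × 0.47810^0 × 0.52190^2 = 1 × 1.0000 × 0.27237961 = 0.272380
Relative intensity = 0.272380 / 0.499041 × 100 = 54.6

54.6%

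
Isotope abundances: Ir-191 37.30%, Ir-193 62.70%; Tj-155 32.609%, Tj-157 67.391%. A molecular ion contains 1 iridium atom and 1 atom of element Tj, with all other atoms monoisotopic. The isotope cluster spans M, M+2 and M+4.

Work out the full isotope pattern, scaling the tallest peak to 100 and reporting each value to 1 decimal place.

26.7 : 100.0 : 92.7

Iridium pattern (n=1): 0.3730 : 0.6270
Element Tj pattern (n=1): 0.32609 : 0.67391
Convolve the two distributions (both contribute in 2-u steps):
  M: 0.3730×0.32609 = 0.121632
  M+2: 0.3730×0.67391 + 0.6270×0.32609 = 0.455827
  M+4: 0.6270×0.67391 = 0.422542
Scale to base peak (0.455827) = 100: 26.7 : 100.0 : 92.7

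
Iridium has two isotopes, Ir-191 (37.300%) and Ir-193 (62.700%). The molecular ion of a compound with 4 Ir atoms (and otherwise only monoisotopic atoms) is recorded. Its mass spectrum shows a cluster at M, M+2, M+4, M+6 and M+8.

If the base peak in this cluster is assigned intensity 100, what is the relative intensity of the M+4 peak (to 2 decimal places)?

(0.37300 + 0.62700)^4 gives M 0.0194, M+2 0.1302, M+4 0.3282, M+6 0.3678, M+8 0.1546; the largest is M+6.
P(M+6) = C(4,3) × 0.37300^1 × 0.62700^3 = 4 × 0.3730 × 0.24649188 = 0.367766 (base)
P(M+4) = C(4,2) × 0.37300^2 × 0.62700^2 = 6 × 0.139129 × 0.393129 = 0.328174
Relative intensity = 0.328174 / 0.367766 × 100 = 89.23

89.23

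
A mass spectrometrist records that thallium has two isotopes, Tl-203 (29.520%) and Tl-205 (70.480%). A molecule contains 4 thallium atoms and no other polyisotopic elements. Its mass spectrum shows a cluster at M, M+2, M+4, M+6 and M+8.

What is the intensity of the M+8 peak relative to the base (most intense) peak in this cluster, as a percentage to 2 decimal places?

59.69%

(0.29520 + 0.70480)^4 gives M 0.0076, M+2 0.0725, M+4 0.2597, M+6 0.4134, M+8 0.2468; the largest is M+6.
P(M+6) = C(4,3) × 0.29520^1 × 0.70480^3 = 4 × 0.2952 × 0.35010449 = 0.413403 (base)
P(M+8) = C(4,4) × 0.29520^0 × 0.70480^4 = 1 × 1.0000 × 0.24675365 = 0.246754
Relative intensity = 0.246754 / 0.413403 × 100 = 59.69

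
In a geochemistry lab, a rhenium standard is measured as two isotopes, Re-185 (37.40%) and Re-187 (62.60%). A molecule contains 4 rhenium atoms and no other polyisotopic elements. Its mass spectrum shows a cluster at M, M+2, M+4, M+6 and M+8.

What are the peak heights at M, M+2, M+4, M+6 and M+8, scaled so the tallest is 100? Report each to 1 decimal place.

5.3 : 35.7 : 89.6 : 100.0 : 41.8

Expanding (0.3740 + 0.6260)^4:
P(M) = 0.3740^4 = 0.019565
P(M+2) = 4 × 0.3740^3 × 0.6260^1 = 0.130993
P(M+4) = 6 × 0.3740^2 × 0.6260^2 = 0.328884
P(M+6) = 4 × 0.3740^1 × 0.6260^3 = 0.366990
P(M+8) = 0.6260^4 = 0.153567
The M+6 peak is largest (0.366990); scaling to 100 gives 5.3 : 35.7 : 89.6 : 100.0 : 41.8.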